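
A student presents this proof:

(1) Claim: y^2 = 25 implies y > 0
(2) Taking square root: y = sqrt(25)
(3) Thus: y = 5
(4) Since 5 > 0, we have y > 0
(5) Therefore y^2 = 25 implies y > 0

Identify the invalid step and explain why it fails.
Step 2: Taking square root: y = sqrt(25)

Step 2 takes the square root and assumes the positive root only. The equation y^2 = 25 actually has two solutions: y = 5 and y = -5. The proof silently assumes y > 0 without justification, then uses this assumption to conclude y > 0, which is circular. The counterexample y = -5 shows the claim is false.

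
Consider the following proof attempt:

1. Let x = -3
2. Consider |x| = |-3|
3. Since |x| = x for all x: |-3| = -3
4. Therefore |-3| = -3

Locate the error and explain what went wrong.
Step 3: Since |x| = x for all x: |-3| = -3

Step 3 incorrectly states that |x| = x for all x. The correct definition is |x| = x when x >= 0, and |x| = -x when x < 0. Since -3 < 0, we have |-3| = -(-3) = 3, not -3.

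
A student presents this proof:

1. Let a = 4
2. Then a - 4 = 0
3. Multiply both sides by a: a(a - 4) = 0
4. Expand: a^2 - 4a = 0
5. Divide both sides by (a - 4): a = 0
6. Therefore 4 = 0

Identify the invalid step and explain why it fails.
Step 5: Divide both sides by (a - 4): a = 0

Step 5 divides both sides by (a - 4). However, since a = 4, we have (a - 4) = 0. Division by zero is undefined, making this step invalid.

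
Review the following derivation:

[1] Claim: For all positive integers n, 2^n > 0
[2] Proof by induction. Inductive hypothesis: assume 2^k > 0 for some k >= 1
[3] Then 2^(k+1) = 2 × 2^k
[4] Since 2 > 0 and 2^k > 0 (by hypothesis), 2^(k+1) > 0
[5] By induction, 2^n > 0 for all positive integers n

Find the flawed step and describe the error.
Step 5: By induction, 2^n > 0 for all positive integers n

Step 5 concludes the proof by induction, but no base case was ever established. A valid induction proof requires: (1) a base case proving 2^1 > 0, and (2) an inductive step showing IF 2^k > 0 THEN 2^(k+1) > 0. Steps 2-4 correctly establish the inductive step, but without the base case the conclusion in step 5 does not follow.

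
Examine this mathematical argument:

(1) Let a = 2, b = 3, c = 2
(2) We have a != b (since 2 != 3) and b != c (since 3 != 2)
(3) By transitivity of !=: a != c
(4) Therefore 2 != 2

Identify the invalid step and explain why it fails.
Step 3: By transitivity of !=: a != c

Step 3 incorrectly applies transitivity to the '!=' relation. Transitivity states: if a R b and b R c, then a R c. However, '!=' is not transitive. Counterexample: 2 != 3 and 3 != 2, but 2 = 2 (both equal 2). Transitivity holds for relations like <, <=, =, but not for !=.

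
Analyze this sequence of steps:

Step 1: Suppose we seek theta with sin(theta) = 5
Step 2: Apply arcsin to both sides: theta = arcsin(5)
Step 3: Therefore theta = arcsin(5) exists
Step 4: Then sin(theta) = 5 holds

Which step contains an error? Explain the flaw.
Step 2: Apply arcsin to both sides: theta = arcsin(5)

Step 2 applies arcsin to 5. However, arcsin(x) is only defined for x in [-1, 1] because sin(theta) can only produce values in that range. Since |5| > 1, arcsin(5) is undefined. There is no angle whose sine equals 5.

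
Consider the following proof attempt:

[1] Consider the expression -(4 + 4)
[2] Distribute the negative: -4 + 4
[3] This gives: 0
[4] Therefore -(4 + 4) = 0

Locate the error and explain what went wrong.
Step 2: Distribute the negative: -4 + 4

Step 2 incorrectly distributes the negative sign. The correct distribution is -(4 + 4) = -4 - 4 = -8. The negative must be applied to both terms, not just the first. The error treats -(4 + 4) as -4 + 4, which equals 0 instead of -8.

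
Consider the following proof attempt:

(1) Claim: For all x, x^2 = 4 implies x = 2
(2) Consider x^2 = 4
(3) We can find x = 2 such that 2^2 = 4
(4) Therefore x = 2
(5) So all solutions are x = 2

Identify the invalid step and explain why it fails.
Step 4: Therefore x = 2

Step 4 incorrectly concludes that x = 2 is the only solution. The proof shows that x = 2 is A solution (existence), but does not show it is the ONLY solution (uniqueness). In fact, x = -2 is also a solution since (-2)^2 = 4. Finding one solution doesn't prove there are no others.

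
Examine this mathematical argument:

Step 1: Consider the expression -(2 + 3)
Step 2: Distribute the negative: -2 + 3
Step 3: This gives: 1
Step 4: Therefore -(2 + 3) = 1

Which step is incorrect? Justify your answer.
Step 2: Distribute the negative: -2 + 3

Step 2 incorrectly distributes the negative sign. The correct distribution is -(2 + 3) = -2 - 3 = -5. The negative must be applied to both terms, not just the first. The error treats -(2 + 3) as -2 + 3, which equals 1 instead of -5.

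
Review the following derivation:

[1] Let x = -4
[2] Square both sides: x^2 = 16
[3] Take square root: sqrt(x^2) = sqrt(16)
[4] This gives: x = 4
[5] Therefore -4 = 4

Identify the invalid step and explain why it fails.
Step 4: This gives: x = 4

Step 4 incorrectly states that sqrt(x^2) = x. The correct identity is sqrt(x^2) = |x|. Since x = -4 < 0, we have sqrt(x^2) = |-4| = 4, not x = -4.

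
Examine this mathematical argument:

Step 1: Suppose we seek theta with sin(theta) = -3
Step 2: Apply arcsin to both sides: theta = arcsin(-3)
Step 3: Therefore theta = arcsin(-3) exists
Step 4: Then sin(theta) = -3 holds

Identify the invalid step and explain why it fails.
Step 2: Apply arcsin to both sides: theta = arcsin(-3)

Step 2 applies arcsin to -3. However, arcsin(x) is only defined for x in [-1, 1] because sin(theta) can only produce values in that range. Since |-3| > 1, arcsin(-3) is undefined. There is no angle whose sine equals -3.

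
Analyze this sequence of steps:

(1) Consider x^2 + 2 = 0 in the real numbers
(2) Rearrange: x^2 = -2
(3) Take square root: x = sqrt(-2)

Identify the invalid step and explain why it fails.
Step 3: Take square root: x = sqrt(-2)

Step 3 takes the square root of -2, which is negative. In the real number system, the square root of a negative number is undefined. The equation x^2 + 2 = 0 has no real solutions. Square roots of negative numbers only exist in the complex numbers.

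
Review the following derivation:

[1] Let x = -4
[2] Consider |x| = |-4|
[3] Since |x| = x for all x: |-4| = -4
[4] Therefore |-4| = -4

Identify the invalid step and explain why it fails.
Step 3: Since |x| = x for all x: |-4| = -4

Step 3 incorrectly states that |x| = x for all x. The correct definition is |x| = x when x >= 0, and |x| = -x when x < 0. Since -4 < 0, we have |-4| = -(-4) = 4, not -4.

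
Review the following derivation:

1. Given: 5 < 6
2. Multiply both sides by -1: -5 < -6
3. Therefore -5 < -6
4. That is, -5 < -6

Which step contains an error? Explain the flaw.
Step 2: Multiply both sides by -1: -5 < -6

Step 2 multiplies both sides by -1 but fails to reverse the inequality sign. When multiplying (or dividing) an inequality by a negative number, the direction must be reversed. Since 5 < 6, we should get -5 > -6, i.e., -5 > -6.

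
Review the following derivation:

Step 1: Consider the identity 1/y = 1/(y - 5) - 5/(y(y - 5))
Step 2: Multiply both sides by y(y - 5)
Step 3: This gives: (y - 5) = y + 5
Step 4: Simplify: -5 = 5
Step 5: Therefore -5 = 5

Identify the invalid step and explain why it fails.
Step 3: This gives: (y - 5) = y + 5

Step 3 makes a sign error when clearing denominators. Multiplying -5/(y(y - 5)) by y(y - 5) gives -5, not +5. The correct result is (y - 5) = y - 5, which is trivially true, not (y - 5) = y + 5. (Step 1 is a valid identity: 1/(y - 5) - 5/(y(y - 5)) = (y - 5)/(y(y - 5)) = 1/y.)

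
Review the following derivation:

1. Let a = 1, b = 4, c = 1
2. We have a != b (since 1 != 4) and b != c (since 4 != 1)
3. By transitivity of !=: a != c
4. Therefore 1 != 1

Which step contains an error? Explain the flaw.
Step 3: By transitivity of !=: a != c

Step 3 incorrectly applies transitivity to the '!=' relation. Transitivity states: if a R b and b R c, then a R c. However, '!=' is not transitive. Counterexample: 1 != 4 and 4 != 1, but 1 = 1 (both equal 1). Transitivity holds for relations like <, <=, =, but not for !=.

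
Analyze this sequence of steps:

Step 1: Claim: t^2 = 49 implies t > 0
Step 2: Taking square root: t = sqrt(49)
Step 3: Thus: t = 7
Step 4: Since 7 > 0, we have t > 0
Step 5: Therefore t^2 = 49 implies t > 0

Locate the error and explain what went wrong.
Step 2: Taking square root: t = sqrt(49)

Step 2 takes the square root and assumes the positive root only. The equation t^2 = 49 actually has two solutions: t = 7 and t = -7. The proof silently assumes t > 0 without justification, then uses this assumption to conclude t > 0, which is circular. The counterexample t = -7 shows the claim is false.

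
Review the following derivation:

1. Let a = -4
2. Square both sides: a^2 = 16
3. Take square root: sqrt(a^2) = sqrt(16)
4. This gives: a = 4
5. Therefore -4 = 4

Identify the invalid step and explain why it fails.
Step 4: This gives: a = 4

Step 4 incorrectly states that sqrt(a^2) = a. The correct identity is sqrt(a^2) = |a|. Since a = -4 < 0, we have sqrt(a^2) = |-4| = 4, not a = -4.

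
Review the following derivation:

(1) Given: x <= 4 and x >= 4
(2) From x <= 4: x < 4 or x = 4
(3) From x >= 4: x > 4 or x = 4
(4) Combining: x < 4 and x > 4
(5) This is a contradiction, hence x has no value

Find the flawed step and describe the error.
Step 4: Combining: x < 4 and x > 4

Step 4 incorrectly combines the conditions. From x <= 4 and x >= 4, the intersection is x = 4. The error treats the 'or' cases as 'and' requirements. The correct conclusion is that x = 4 is the unique solution, not that no solution exists.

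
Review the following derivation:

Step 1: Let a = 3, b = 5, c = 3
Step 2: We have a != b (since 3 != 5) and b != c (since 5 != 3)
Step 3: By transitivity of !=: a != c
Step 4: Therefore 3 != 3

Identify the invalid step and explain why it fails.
Step 3: By transitivity of !=: a != c

Step 3 incorrectly applies transitivity to the '!=' relation. Transitivity states: if a R b and b R c, then a R c. However, '!=' is not transitive. Counterexample: 3 != 5 and 5 != 3, but 3 = 3 (both equal 3). Transitivity holds for relations like <, <=, =, but not for !=.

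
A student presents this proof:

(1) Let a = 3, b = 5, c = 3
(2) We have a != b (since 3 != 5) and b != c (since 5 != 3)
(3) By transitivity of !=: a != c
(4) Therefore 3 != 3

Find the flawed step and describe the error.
Step 3: By transitivity of !=: a != c

Step 3 incorrectly applies transitivity to the '!=' relation. Transitivity states: if a R b and b R c, then a R c. However, '!=' is not transitive. Counterexample: 3 != 5 and 5 != 3, but 3 = 3 (both equal 3). Transitivity holds for relations like <, <=, =, but not for !=.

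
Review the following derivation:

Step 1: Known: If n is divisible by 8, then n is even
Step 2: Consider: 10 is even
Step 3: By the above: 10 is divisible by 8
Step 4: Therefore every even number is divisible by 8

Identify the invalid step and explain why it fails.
Step 3: By the above: 10 is divisible by 8

Step 3 commits the fallacy of affirming the consequent. The known fact 'divisible by 8 → even' does NOT imply 'even → divisible by 8'. That would be the converse, which is false. For example, 10 is even but 10 ÷ 8 = 1.25, which is not an integer.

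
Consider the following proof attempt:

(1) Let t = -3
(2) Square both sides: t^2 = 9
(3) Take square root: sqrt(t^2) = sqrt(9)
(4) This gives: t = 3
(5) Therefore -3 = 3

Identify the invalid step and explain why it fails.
Step 4: This gives: t = 3

Step 4 incorrectly states that sqrt(t^2) = t. The correct identity is sqrt(t^2) = |t|. Since t = -3 < 0, we have sqrt(t^2) = |-3| = 3, not t = -3.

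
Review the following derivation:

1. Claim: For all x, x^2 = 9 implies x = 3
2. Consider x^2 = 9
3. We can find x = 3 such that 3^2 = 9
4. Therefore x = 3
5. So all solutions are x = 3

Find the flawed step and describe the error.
Step 4: Therefore x = 3

Step 4 incorrectly concludes that x = 3 is the only solution. The proof shows that x = 3 is A solution (existence), but does not show it is the ONLY solution (uniqueness). In fact, x = -3 is also a solution since (-3)^2 = 9. Finding one solution doesn't prove there are no others.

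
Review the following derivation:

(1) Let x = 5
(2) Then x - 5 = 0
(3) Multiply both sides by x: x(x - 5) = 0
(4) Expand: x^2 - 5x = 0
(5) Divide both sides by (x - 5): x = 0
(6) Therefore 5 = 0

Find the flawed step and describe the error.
Step 5: Divide both sides by (x - 5): x = 0

Step 5 divides both sides by (x - 5). However, since x = 5, we have (x - 5) = 0. Division by zero is undefined, making this step invalid.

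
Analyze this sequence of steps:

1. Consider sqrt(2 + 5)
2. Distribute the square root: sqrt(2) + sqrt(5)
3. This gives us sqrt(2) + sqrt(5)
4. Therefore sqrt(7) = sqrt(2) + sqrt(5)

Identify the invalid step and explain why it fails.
Step 2: Distribute the square root: sqrt(2) + sqrt(5)

Step 2 incorrectly 'distributes' the square root over addition. The square root function does not distribute: sqrt(a + b) ≠ sqrt(a) + sqrt(b). In fact, sqrt(2 + 5) = sqrt(7) ≈ 2.6458, while sqrt(2) + sqrt(5) ≈ 3.6503.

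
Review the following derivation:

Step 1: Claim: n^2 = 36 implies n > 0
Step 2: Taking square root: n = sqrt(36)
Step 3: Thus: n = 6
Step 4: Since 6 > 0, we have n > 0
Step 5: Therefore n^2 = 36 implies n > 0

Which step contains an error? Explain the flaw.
Step 2: Taking square root: n = sqrt(36)

Step 2 takes the square root and assumes the positive root only. The equation n^2 = 36 actually has two solutions: n = 6 and n = -6. The proof silently assumes n > 0 without justification, then uses this assumption to conclude n > 0, which is circular. The counterexample n = -6 shows the claim is false.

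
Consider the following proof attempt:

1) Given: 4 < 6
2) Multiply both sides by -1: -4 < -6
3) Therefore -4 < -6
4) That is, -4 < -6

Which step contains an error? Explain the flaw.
Step 2: Multiply both sides by -1: -4 < -6

Step 2 multiplies both sides by -1 but fails to reverse the inequality sign. When multiplying (or dividing) an inequality by a negative number, the direction must be reversed. Since 4 < 6, we should get -4 > -6, i.e., -4 > -6.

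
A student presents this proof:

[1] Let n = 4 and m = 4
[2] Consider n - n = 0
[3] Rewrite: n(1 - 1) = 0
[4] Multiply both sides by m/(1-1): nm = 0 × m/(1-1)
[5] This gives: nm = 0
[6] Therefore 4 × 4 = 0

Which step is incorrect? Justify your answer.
Step 4: Multiply both sides by m/(1-1): nm = 0 × m/(1-1)

Step 4 multiplies both sides by m/(1-1). However, 1-1 = 0, so this is multiplication by m/0, which is undefined. We cannot multiply by an undefined expression.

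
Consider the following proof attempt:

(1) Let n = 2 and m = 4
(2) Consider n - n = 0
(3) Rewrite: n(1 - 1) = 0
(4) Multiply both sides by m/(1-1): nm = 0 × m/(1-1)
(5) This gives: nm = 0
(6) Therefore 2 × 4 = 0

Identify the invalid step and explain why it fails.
Step 4: Multiply both sides by m/(1-1): nm = 0 × m/(1-1)

Step 4 multiplies both sides by m/(1-1). However, 1-1 = 0, so this is multiplication by m/0, which is undefined. We cannot multiply by an undefined expression.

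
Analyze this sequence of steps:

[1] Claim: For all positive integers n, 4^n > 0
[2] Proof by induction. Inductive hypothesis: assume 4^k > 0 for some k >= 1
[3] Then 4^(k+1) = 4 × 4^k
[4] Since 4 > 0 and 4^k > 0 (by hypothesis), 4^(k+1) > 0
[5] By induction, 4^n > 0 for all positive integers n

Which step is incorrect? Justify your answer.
Step 5: By induction, 4^n > 0 for all positive integers n

Step 5 concludes the proof by induction, but no base case was ever established. A valid induction proof requires: (1) a base case proving 4^1 > 0, and (2) an inductive step showing IF 4^k > 0 THEN 4^(k+1) > 0. Steps 2-4 correctly establish the inductive step, but without the base case the conclusion in step 5 does not follow.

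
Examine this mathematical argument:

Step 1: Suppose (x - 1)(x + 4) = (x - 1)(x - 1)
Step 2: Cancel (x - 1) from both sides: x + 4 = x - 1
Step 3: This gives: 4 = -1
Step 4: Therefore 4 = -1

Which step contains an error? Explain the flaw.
Step 2: Cancel (x - 1) from both sides: x + 4 = x - 1

Step 2 cancels (x - 1) from both sides. This is only valid if (x - 1) ≠ 0, i.e., x ≠ 1. When x = 1, both sides equal zero regardless of the other factors. The correct approach requires considering x = 1 as a separate case.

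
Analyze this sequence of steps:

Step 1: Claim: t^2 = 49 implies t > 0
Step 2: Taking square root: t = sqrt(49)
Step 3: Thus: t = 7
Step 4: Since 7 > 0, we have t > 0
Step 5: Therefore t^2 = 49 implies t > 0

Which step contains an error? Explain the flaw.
Step 2: Taking square root: t = sqrt(49)

Step 2 takes the square root and assumes the positive root only. The equation t^2 = 49 actually has two solutions: t = 7 and t = -7. The proof silently assumes t > 0 without justification, then uses this assumption to conclude t > 0, which is circular. The counterexample t = -7 shows the claim is false.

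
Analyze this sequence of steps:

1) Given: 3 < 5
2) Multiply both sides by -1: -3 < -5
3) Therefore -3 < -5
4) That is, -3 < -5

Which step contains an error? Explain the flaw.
Step 2: Multiply both sides by -1: -3 < -5

Step 2 multiplies both sides by -1 but fails to reverse the inequality sign. When multiplying (or dividing) an inequality by a negative number, the direction must be reversed. Since 3 < 5, we should get -3 > -5, i.e., -3 > -5.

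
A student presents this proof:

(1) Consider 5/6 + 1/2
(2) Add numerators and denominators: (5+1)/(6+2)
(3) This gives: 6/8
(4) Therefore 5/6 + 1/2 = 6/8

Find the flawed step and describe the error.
Step 2: Add numerators and denominators: (5+1)/(6+2)

Step 2 incorrectly adds fractions by separately adding numerators and denominators. This is wrong. The correct method requires a common denominator: 5/6 + 1/2 = (5×2 + 1×6)/(6×2) = 16/12 = 4/3. The method used gives 6/8, which is different.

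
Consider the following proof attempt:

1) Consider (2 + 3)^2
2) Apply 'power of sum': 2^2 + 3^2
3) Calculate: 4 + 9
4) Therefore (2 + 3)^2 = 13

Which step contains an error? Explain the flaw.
Step 2: Apply 'power of sum': 2^2 + 3^2

Step 2 incorrectly applies a non-existent rule '(a+b)^n = a^n + b^n'. This is false in general. The correct expansion uses the binomial theorem. The actual value is (2 + 3)^2 = 5^2 = 25, not 13.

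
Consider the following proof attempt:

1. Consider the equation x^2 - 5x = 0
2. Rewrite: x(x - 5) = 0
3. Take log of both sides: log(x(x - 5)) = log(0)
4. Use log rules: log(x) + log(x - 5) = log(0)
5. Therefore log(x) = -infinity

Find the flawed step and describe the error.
Step 3: Take log of both sides: log(x(x - 5)) = log(0)

Step 3 takes the logarithm of both sides, resulting in log(0) on the right side. The logarithm is only defined for positive numbers; log(0) is undefined (approaches negative infinity). This operation is invalid.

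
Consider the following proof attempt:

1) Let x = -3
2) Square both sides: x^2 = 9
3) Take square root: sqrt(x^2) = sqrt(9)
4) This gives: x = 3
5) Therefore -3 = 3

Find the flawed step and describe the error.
Step 4: This gives: x = 3

Step 4 incorrectly states that sqrt(x^2) = x. The correct identity is sqrt(x^2) = |x|. Since x = -3 < 0, we have sqrt(x^2) = |-3| = 3, not x = -3.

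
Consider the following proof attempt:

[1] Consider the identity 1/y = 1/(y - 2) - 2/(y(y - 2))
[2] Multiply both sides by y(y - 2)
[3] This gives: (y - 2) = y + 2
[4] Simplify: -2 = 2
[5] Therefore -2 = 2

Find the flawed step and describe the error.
Step 3: This gives: (y - 2) = y + 2

Step 3 makes a sign error when clearing denominators. Multiplying -2/(y(y - 2)) by y(y - 2) gives -2, not +2. The correct result is (y - 2) = y - 2, which is trivially true, not (y - 2) = y + 2. (Step 1 is a valid identity: 1/(y - 2) - 2/(y(y - 2)) = (y - 2)/(y(y - 2)) = 1/y.)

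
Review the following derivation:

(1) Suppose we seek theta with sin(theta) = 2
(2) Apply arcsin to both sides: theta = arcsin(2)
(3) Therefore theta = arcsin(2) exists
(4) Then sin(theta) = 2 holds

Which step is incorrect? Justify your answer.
Step 2: Apply arcsin to both sides: theta = arcsin(2)

Step 2 applies arcsin to 2. However, arcsin(x) is only defined for x in [-1, 1] because sin(theta) can only produce values in that range. Since |2| > 1, arcsin(2) is undefined. There is no angle whose sine equals 2.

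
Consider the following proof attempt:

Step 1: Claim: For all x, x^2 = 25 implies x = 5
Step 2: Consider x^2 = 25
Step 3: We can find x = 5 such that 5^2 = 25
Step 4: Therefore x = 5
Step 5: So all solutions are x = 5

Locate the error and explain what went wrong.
Step 4: Therefore x = 5

Step 4 incorrectly concludes that x = 5 is the only solution. The proof shows that x = 5 is A solution (existence), but does not show it is the ONLY solution (uniqueness). In fact, x = -5 is also a solution since (-5)^2 = 25. Finding one solution doesn't prove there are no others.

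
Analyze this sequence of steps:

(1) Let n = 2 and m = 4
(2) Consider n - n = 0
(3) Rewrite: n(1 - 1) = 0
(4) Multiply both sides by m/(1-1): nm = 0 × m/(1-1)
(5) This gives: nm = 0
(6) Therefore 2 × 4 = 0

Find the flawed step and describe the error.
Step 4: Multiply both sides by m/(1-1): nm = 0 × m/(1-1)

Step 4 multiplies both sides by m/(1-1). However, 1-1 = 0, so this is multiplication by m/0, which is undefined. We cannot multiply by an undefined expression.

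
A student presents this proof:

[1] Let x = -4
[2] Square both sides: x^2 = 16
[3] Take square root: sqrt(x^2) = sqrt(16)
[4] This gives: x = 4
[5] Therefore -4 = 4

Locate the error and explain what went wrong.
Step 4: This gives: x = 4

Step 4 incorrectly states that sqrt(x^2) = x. The correct identity is sqrt(x^2) = |x|. Since x = -4 < 0, we have sqrt(x^2) = |-4| = 4, not x = -4.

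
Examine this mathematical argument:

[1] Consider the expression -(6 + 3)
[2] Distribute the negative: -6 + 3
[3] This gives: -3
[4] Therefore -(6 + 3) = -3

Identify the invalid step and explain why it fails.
Step 2: Distribute the negative: -6 + 3

Step 2 incorrectly distributes the negative sign. The correct distribution is -(6 + 3) = -6 - 3 = -9. The negative must be applied to both terms, not just the first. The error treats -(6 + 3) as -6 + 3, which equals -3 instead of -9.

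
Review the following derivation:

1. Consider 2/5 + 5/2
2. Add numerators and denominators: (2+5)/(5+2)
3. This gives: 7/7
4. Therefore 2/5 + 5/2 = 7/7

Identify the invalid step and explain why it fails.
Step 2: Add numerators and denominators: (2+5)/(5+2)

Step 2 incorrectly adds fractions by separately adding numerators and denominators. This is wrong. The correct method requires a common denominator: 2/5 + 5/2 = (2×2 + 5×5)/(5×2) = 29/10 = 29/10. The method used gives 7/7, which is different.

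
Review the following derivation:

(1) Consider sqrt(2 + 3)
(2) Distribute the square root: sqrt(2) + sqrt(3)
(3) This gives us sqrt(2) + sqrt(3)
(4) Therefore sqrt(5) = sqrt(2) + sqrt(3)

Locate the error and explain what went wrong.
Step 2: Distribute the square root: sqrt(2) + sqrt(3)

Step 2 incorrectly 'distributes' the square root over addition. The square root function does not distribute: sqrt(a + b) ≠ sqrt(a) + sqrt(b). In fact, sqrt(2 + 3) = sqrt(5) ≈ 2.2361, while sqrt(2) + sqrt(3) ≈ 3.1463.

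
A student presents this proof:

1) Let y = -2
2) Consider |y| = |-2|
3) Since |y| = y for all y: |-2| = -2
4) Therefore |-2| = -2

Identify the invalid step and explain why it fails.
Step 3: Since |y| = y for all y: |-2| = -2

Step 3 incorrectly states that |y| = y for all y. The correct definition is |y| = y when y >= 0, and |y| = -y when y < 0. Since -2 < 0, we have |-2| = -(-2) = 2, not -2.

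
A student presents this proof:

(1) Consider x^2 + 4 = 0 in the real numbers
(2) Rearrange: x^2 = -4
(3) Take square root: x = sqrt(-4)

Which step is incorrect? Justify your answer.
Step 3: Take square root: x = sqrt(-4)

Step 3 takes the square root of -4, which is negative. In the real number system, the square root of a negative number is undefined. The equation x^2 + 4 = 0 has no real solutions. Square roots of negative numbers only exist in the complex numbers.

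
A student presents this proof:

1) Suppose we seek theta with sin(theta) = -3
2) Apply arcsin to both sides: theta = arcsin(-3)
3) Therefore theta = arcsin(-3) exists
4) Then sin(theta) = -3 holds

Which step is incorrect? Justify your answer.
Step 2: Apply arcsin to both sides: theta = arcsin(-3)

Step 2 applies arcsin to -3. However, arcsin(x) is only defined for x in [-1, 1] because sin(theta) can only produce values in that range. Since |-3| > 1, arcsin(-3) is undefined. There is no angle whose sine equals -3.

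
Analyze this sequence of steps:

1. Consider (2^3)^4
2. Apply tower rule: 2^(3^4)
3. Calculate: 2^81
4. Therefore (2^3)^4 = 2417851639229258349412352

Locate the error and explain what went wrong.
Step 2: Apply tower rule: 2^(3^4)

Step 2 incorrectly states that (a^b)^c = a^(b^c). The correct rule is (a^b)^c = a^(b×c). The actual value is (2^3)^4 = 2^12 = 4096, not 2^81 = 2417851639229258349412352.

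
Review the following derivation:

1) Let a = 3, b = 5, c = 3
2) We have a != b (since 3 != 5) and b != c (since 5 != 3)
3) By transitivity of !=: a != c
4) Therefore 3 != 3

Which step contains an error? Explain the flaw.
Step 3: By transitivity of !=: a != c

Step 3 incorrectly applies transitivity to the '!=' relation. Transitivity states: if a R b and b R c, then a R c. However, '!=' is not transitive. Counterexample: 3 != 5 and 5 != 3, but 3 = 3 (both equal 3). Transitivity holds for relations like <, <=, =, but not for !=.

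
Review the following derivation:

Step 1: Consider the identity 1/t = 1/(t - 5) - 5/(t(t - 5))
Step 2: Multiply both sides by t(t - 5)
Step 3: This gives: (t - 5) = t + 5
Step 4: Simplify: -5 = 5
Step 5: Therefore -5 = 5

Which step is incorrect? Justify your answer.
Step 3: This gives: (t - 5) = t + 5

Step 3 makes a sign error when clearing denominators. Multiplying -5/(t(t - 5)) by t(t - 5) gives -5, not +5. The correct result is (t - 5) = t - 5, which is trivially true, not (t - 5) = t + 5. (Step 1 is a valid identity: 1/(t - 5) - 5/(t(t - 5)) = (t - 5)/(t(t - 5)) = 1/t.)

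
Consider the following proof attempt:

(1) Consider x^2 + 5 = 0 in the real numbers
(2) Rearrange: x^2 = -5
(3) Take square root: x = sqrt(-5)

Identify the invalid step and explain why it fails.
Step 3: Take square root: x = sqrt(-5)

Step 3 takes the square root of -5, which is negative. In the real number system, the square root of a negative number is undefined. The equation x^2 + 5 = 0 has no real solutions. Square roots of negative numbers only exist in the complex numbers.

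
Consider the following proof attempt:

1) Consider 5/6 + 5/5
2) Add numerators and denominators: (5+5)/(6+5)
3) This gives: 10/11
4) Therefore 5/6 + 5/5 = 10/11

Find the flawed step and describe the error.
Step 2: Add numerators and denominators: (5+5)/(6+5)

Step 2 incorrectly adds fractions by separately adding numerators and denominators. This is wrong. The correct method requires a common denominator: 5/6 + 5/5 = (5×5 + 5×6)/(6×5) = 55/30 = 11/6. The method used gives 10/11, which is different.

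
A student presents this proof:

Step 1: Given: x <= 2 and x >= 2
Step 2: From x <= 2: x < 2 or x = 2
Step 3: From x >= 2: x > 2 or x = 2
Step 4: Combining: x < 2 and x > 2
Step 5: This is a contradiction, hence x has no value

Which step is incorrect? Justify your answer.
Step 4: Combining: x < 2 and x > 2

Step 4 incorrectly combines the conditions. From x <= 2 and x >= 2, the intersection is x = 2. The error treats the 'or' cases as 'and' requirements. The correct conclusion is that x = 2 is the unique solution, not that no solution exists.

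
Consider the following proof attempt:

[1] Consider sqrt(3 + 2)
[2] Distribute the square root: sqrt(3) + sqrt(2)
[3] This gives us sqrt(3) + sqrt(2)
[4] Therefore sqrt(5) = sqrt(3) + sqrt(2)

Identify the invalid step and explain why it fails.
Step 2: Distribute the square root: sqrt(3) + sqrt(2)

Step 2 incorrectly 'distributes' the square root over addition. The square root function does not distribute: sqrt(a + b) ≠ sqrt(a) + sqrt(b). In fact, sqrt(3 + 2) = sqrt(5) ≈ 2.2361, while sqrt(3) + sqrt(2) ≈ 3.1463.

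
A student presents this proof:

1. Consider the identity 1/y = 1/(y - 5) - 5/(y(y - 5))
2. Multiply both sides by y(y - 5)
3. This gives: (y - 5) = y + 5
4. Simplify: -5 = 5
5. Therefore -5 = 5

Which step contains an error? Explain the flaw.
Step 3: This gives: (y - 5) = y + 5

Step 3 makes a sign error when clearing denominators. Multiplying -5/(y(y - 5)) by y(y - 5) gives -5, not +5. The correct result is (y - 5) = y - 5, which is trivially true, not (y - 5) = y + 5. (Step 1 is a valid identity: 1/(y - 5) - 5/(y(y - 5)) = (y - 5)/(y(y - 5)) = 1/y.)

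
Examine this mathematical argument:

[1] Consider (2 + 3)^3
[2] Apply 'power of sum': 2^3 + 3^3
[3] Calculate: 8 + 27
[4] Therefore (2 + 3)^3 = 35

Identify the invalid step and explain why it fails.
Step 2: Apply 'power of sum': 2^3 + 3^3

Step 2 incorrectly applies a non-existent rule '(a+b)^n = a^n + b^n'. This is false in general. The correct expansion uses the binomial theorem. The actual value is (2 + 3)^3 = 5^3 = 125, not 35.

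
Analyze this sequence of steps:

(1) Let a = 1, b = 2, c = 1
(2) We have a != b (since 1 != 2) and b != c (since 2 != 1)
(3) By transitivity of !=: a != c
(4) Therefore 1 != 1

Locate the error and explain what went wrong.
Step 3: By transitivity of !=: a != c

Step 3 incorrectly applies transitivity to the '!=' relation. Transitivity states: if a R b and b R c, then a R c. However, '!=' is not transitive. Counterexample: 1 != 2 and 2 != 1, but 1 = 1 (both equal 1). Transitivity holds for relations like <, <=, =, but not for !=.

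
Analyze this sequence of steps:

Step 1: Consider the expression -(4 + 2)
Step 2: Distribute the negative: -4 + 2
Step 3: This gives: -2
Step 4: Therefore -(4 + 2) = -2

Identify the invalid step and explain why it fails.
Step 2: Distribute the negative: -4 + 2

Step 2 incorrectly distributes the negative sign. The correct distribution is -(4 + 2) = -4 - 2 = -6. The negative must be applied to both terms, not just the first. The error treats -(4 + 2) as -4 + 2, which equals -2 instead of -6.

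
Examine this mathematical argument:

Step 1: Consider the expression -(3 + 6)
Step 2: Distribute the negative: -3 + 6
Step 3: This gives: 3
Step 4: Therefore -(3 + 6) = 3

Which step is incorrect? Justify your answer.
Step 2: Distribute the negative: -3 + 6

Step 2 incorrectly distributes the negative sign. The correct distribution is -(3 + 6) = -3 - 6 = -9. The negative must be applied to both terms, not just the first. The error treats -(3 + 6) as -3 + 6, which equals 3 instead of -9.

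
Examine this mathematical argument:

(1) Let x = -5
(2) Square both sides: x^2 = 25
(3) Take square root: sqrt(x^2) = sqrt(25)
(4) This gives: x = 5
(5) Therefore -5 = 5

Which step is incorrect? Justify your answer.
Step 4: This gives: x = 5

Step 4 incorrectly states that sqrt(x^2) = x. The correct identity is sqrt(x^2) = |x|. Since x = -5 < 0, we have sqrt(x^2) = |-5| = 5, not x = -5.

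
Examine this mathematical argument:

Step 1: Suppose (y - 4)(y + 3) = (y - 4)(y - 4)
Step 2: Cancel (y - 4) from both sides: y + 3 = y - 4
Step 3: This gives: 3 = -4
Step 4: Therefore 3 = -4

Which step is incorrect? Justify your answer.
Step 2: Cancel (y - 4) from both sides: y + 3 = y - 4

Step 2 cancels (y - 4) from both sides. This is only valid if (y - 4) ≠ 0, i.e., y ≠ 4. When y = 4, both sides equal zero regardless of the other factors. The correct approach requires considering y = 4 as a separate case.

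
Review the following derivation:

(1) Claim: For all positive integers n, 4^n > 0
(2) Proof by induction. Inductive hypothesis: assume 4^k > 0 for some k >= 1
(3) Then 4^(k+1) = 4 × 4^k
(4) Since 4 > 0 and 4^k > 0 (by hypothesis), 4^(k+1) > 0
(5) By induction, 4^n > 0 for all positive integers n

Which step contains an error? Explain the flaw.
Step 5: By induction, 4^n > 0 for all positive integers n

Step 5 concludes the proof by induction, but no base case was ever established. A valid induction proof requires: (1) a base case proving 4^1 > 0, and (2) an inductive step showing IF 4^k > 0 THEN 4^(k+1) > 0. Steps 2-4 correctly establish the inductive step, but without the base case the conclusion in step 5 does not follow.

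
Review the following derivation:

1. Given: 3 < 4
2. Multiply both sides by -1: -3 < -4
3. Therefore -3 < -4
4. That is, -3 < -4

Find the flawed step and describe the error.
Step 2: Multiply both sides by -1: -3 < -4

Step 2 multiplies both sides by -1 but fails to reverse the inequality sign. When multiplying (or dividing) an inequality by a negative number, the direction must be reversed. Since 3 < 4, we should get -3 > -4, i.e., -3 > -4.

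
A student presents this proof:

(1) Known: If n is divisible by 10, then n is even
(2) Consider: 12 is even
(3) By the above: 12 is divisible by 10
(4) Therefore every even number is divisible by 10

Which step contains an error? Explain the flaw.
Step 3: By the above: 12 is divisible by 10

Step 3 commits the fallacy of affirming the consequent. The known fact 'divisible by 10 → even' does NOT imply 'even → divisible by 10'. That would be the converse, which is false. For example, 12 is even but 12 ÷ 10 = 1.20, which is not an integer.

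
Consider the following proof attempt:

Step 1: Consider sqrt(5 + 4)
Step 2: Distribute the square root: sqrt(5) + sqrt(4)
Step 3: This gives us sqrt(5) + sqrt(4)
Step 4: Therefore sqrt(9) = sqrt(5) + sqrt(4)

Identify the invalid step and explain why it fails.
Step 2: Distribute the square root: sqrt(5) + sqrt(4)

Step 2 incorrectly 'distributes' the square root over addition. The square root function does not distribute: sqrt(a + b) ≠ sqrt(a) + sqrt(b). In fact, sqrt(5 + 4) = sqrt(9) ≈ 3.0000, while sqrt(5) + sqrt(4) ≈ 4.2361.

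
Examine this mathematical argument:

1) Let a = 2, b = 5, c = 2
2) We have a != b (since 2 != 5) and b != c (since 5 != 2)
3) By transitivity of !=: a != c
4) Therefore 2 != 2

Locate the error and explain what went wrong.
Step 3: By transitivity of !=: a != c

Step 3 incorrectly applies transitivity to the '!=' relation. Transitivity states: if a R b and b R c, then a R c. However, '!=' is not transitive. Counterexample: 2 != 5 and 5 != 2, but 2 = 2 (both equal 2). Transitivity holds for relations like <, <=, =, but not for !=.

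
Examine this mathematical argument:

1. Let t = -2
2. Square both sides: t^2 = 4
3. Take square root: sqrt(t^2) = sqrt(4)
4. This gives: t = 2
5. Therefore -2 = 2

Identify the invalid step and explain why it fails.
Step 4: This gives: t = 2

Step 4 incorrectly states that sqrt(t^2) = t. The correct identity is sqrt(t^2) = |t|. Since t = -2 < 0, we have sqrt(t^2) = |-2| = 2, not t = -2.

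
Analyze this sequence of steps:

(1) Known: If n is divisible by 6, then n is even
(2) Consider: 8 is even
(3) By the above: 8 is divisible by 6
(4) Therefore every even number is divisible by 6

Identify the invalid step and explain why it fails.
Step 3: By the above: 8 is divisible by 6

Step 3 commits the fallacy of affirming the consequent. The known fact 'divisible by 6 → even' does NOT imply 'even → divisible by 6'. That would be the converse, which is false. For example, 8 is even but 8 ÷ 6 = 1.33, which is not an integer.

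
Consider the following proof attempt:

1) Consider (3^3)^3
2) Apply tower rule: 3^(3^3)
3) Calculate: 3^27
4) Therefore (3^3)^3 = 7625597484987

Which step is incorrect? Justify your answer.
Step 2: Apply tower rule: 3^(3^3)

Step 2 incorrectly states that (a^b)^c = a^(b^c). The correct rule is (a^b)^c = a^(b×c). The actual value is (3^3)^3 = 3^9 = 19683, not 3^27 = 7625597484987.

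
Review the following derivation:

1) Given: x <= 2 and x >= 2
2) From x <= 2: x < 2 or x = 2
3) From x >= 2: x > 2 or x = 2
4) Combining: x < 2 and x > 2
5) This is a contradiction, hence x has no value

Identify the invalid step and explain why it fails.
Step 4: Combining: x < 2 and x > 2

Step 4 incorrectly combines the conditions. From x <= 2 and x >= 2, the intersection is x = 2. The error treats the 'or' cases as 'and' requirements. The correct conclusion is that x = 2 is the unique solution, not that no solution exists.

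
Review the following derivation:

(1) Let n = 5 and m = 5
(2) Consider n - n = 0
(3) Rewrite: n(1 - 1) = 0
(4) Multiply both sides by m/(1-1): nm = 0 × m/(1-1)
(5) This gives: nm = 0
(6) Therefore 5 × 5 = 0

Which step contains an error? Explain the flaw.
Step 4: Multiply both sides by m/(1-1): nm = 0 × m/(1-1)

Step 4 multiplies both sides by m/(1-1). However, 1-1 = 0, so this is multiplication by m/0, which is undefined. We cannot multiply by an undefined expression.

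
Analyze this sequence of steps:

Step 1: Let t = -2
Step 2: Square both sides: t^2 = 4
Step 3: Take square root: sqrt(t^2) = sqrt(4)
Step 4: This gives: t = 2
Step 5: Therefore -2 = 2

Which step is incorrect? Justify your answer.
Step 4: This gives: t = 2

Step 4 incorrectly states that sqrt(t^2) = t. The correct identity is sqrt(t^2) = |t|. Since t = -2 < 0, we have sqrt(t^2) = |-2| = 2, not t = -2.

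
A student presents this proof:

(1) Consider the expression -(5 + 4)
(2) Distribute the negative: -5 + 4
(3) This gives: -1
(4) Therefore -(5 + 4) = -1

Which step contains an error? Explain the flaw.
Step 2: Distribute the negative: -5 + 4

Step 2 incorrectly distributes the negative sign. The correct distribution is -(5 + 4) = -5 - 4 = -9. The negative must be applied to both terms, not just the first. The error treats -(5 + 4) as -5 + 4, which equals -1 instead of -9.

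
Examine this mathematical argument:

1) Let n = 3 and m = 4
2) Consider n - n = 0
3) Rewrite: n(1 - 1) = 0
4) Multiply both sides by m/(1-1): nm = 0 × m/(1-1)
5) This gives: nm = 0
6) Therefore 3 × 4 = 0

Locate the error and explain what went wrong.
Step 4: Multiply both sides by m/(1-1): nm = 0 × m/(1-1)

Step 4 multiplies both sides by m/(1-1). However, 1-1 = 0, so this is multiplication by m/0, which is undefined. We cannot multiply by an undefined expression.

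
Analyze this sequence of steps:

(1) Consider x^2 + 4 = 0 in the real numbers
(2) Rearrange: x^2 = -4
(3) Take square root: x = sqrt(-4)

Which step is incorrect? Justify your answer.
Step 3: Take square root: x = sqrt(-4)

Step 3 takes the square root of -4, which is negative. In the real number system, the square root of a negative number is undefined. The equation x^2 + 4 = 0 has no real solutions. Square roots of negative numbers only exist in the complex numbers.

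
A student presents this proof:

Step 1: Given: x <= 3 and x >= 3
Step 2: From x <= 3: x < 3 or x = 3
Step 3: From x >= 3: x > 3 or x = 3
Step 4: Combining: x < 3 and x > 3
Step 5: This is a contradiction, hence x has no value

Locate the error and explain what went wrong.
Step 4: Combining: x < 3 and x > 3

Step 4 incorrectly combines the conditions. From x <= 3 and x >= 3, the intersection is x = 3. The error treats the 'or' cases as 'and' requirements. The correct conclusion is that x = 3 is the unique solution, not that no solution exists.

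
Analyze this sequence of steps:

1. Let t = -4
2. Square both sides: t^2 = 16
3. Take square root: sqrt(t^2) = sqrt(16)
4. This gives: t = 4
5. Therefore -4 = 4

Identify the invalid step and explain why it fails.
Step 4: This gives: t = 4

Step 4 incorrectly states that sqrt(t^2) = t. The correct identity is sqrt(t^2) = |t|. Since t = -4 < 0, we have sqrt(t^2) = |-4| = 4, not t = -4.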